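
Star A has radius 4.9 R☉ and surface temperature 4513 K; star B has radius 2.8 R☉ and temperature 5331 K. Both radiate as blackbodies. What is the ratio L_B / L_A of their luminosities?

L = 4πR²σT⁴ ∝ R²T⁴, so L_B/L_A = (2.8/4.9)² × (5331/4513)⁴ = 0.327 × 1.95 = 0.636.

L_B/L_A ≈ 0.636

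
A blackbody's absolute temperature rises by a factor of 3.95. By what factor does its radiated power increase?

P ∝ T⁴, so the power scales as (3.95)⁴ = 243.

factor ≈ 243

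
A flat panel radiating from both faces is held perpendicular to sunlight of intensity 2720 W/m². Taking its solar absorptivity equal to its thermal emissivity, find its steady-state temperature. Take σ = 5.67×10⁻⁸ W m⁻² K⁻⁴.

Absorbed flux αS = emitted flux 2εσT⁴ per unit area; with α = ε this gives T = (S/2σ)^(1/4).
T = (2720 / (2 × 5.67×10⁻⁸))^(1/4) = (2.40×10^10)^(1/4).
T = 394 K.

T ≈ 394 K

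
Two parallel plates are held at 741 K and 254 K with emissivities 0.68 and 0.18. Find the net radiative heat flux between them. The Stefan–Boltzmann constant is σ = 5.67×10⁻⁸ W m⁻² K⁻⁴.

For two large parallel gray plates, q = σ(T₁⁴ − T₂⁴) / (1/ε₁ + 1/ε₂ − 1).
1/ε₁ + 1/ε₂ − 1 = 1/0.68 + 1/0.18 − 1 = 6.026.
T₁⁴ − T₂⁴ = 3.01×10^11 − 4.16×10^9 = 2.97×10^11 K⁴.
q = 5.67×10⁻⁸ × 2.97×10^11 / 6.026 = 2800 W/m².

q ≈ 2800 W/m²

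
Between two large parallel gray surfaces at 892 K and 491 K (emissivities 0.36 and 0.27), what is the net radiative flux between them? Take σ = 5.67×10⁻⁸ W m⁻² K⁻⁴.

q ≈ 5950 W/m²

For two large parallel gray plates, q = σ(T₁⁴ − T₂⁴) / (1/ε₁ + 1/ε₂ − 1).
1/ε₁ + 1/ε₂ − 1 = 1/0.36 + 1/0.27 − 1 = 5.481.
T₁⁴ − T₂⁴ = 6.33×10^11 − 5.81×10^10 = 5.75×10^11 K⁴.
q = 5.67×10⁻⁸ × 5.75×10^11 / 5.481 = 5950 W/m².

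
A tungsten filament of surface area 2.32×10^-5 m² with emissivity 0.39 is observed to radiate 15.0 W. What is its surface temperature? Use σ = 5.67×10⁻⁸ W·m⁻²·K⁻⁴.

T ≈ 2330 K

From P = εσAT⁴, T = (P / εσA)^(1/4) = (15.0 / (0.39 × 5.67×10⁻⁸ × 2.32×10^-5))^(1/4).
T = (2.92×10^13)^(1/4) = 2330 K.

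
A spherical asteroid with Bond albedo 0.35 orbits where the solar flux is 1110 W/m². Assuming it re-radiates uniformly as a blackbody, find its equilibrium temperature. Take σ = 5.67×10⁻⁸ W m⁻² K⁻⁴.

T ≈ 237 K

Power absorbed = (1−a)S·πR²; power emitted = 4πR²σT⁴. Equating and cancelling πR²:
T = ((1−a)S / 4σ)^(1/4) = (722 / (4 × 5.67×10⁻⁸))^(1/4) = (3.18×10^9)^(1/4).
T = 237 K.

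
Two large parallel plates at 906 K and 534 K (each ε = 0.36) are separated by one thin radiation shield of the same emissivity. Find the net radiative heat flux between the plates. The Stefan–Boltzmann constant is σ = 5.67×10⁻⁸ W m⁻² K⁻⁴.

q ≈ 3690 W/m²

Each of the 2 gaps contributes resistance (2/ε − 1) = 2/0.36 − 1 = 4.556; total = 9.111.
q = σ(T₁⁴ − T₂⁴) / 9.111 = 5.67×10⁻⁸ × 5.92×10^11 / 9.111 = 3690 W/m².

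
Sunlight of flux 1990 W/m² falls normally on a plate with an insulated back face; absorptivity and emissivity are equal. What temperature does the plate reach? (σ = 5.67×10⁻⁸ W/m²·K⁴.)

T ≈ 433 K

Absorbed flux αS = emitted flux εσT⁴ (one radiating face); with α = ε, T = (S/σ)^(1/4).
T = (1990 / 5.67×10⁻⁸)^(1/4) = (3.51×10^10)^(1/4).
T = 433 K.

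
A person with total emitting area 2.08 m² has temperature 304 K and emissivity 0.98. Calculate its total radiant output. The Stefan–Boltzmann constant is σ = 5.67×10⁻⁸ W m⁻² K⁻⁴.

Stefan–Boltzmann: P = εσAT⁴ = 0.98 × 5.67×10⁻⁸ × 2.08 × (304)⁴ = 0.98 × 5.67×10⁻⁸ × 2.08 × 8.54×10^9.
P = 987 W.

P ≈ 987 W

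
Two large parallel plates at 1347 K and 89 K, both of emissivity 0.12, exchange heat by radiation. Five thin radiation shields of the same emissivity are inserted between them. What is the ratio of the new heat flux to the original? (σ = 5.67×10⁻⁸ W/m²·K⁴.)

ratio ≈ 0.167

With N identical shields there are N+1 = 6 gaps in series, each with the same radiative resistance, so the flux falls to 1/(N+1) of its unshielded value.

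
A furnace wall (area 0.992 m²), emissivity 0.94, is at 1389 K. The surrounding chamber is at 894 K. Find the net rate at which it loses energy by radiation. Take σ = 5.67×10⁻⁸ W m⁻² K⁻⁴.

Q = εσA(T⁴ − T_s⁴). T⁴ − T_s⁴ = (1389)⁴ − (894)⁴ = 3.72×10^12 − 6.39×10^11 = 3.08×10^12 K⁴.
Q = 0.94 × 5.67×10⁻⁸ × 0.992 × 3.08×10^12 = 1.63×10^5 W.

Q ≈ 1.63×10^5 W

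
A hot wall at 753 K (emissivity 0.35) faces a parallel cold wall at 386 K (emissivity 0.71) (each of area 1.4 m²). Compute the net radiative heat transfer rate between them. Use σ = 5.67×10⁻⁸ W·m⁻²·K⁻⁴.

Q ≈ 7280 W

For two large parallel gray plates, q = σ(T₁⁴ − T₂⁴) / (1/ε₁ + 1/ε₂ − 1).
1/ε₁ + 1/ε₂ − 1 = 1/0.35 + 1/0.71 − 1 = 3.266.
T₁⁴ − T₂⁴ = 3.21×10^11 − 2.22×10^10 = 2.99×10^11 K⁴.
q = 5.67×10⁻⁸ × 2.99×10^11 / 3.266 = 5200 W/m².
Q = q·A = 5200 × 1.4 = 7280 W.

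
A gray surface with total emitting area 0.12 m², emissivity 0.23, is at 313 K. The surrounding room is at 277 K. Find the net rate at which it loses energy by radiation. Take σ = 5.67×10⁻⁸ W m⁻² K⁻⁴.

Q ≈ 5.81 W

Q = εσA(T⁴ − T_s⁴). T⁴ − T_s⁴ = (313)⁴ − (277)⁴ = 9.60×10^9 − 5.89×10^9 = 3.71×10^9 K⁴.
Q = 0.23 × 5.67×10⁻⁸ × 0.120 × 3.71×10^9 = 5.81 W.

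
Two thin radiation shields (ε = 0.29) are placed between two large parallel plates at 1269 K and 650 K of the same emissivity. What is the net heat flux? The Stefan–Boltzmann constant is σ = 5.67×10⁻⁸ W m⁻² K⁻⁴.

Each of the 3 gaps contributes resistance (2/ε − 1) = 2/0.29 − 1 = 5.897; total = 17.69.
q = σ(T₁⁴ − T₂⁴) / 17.69 = 5.67×10⁻⁸ × 2.41×10^12 / 17.69 = 7740 W/m².

q ≈ 7740 W/m²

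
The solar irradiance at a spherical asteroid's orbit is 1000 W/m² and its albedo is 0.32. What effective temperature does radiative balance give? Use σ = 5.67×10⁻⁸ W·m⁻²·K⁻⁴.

Power absorbed = (1−a)S·πR²; power emitted = 4πR²σT⁴. Equating and cancelling πR²:
T = ((1−a)S / 4σ)^(1/4) = (680 / (4 × 5.67×10⁻⁸))^(1/4) = (3.00×10^9)^(1/4).
T = 234 K.

T ≈ 234 K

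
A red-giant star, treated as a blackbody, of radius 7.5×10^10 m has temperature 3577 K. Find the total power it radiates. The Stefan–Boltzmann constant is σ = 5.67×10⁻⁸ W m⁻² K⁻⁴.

A = 4πr² = 4π × (7.5×10^10)² = 7.07×10^22 m².
P = σAT⁴ = 5.67×10⁻⁸ × 7.07×10^22 × (3577)⁴ = 5.67×10⁻⁸ × 7.07×10^22 × 1.64×10^14.
P = 6.56×10^29 W.

P ≈ 6.56×10^29 W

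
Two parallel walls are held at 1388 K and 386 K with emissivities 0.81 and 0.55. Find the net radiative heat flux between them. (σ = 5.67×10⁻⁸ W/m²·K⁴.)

q ≈ 1.02×10^5 W/m²

For two large parallel gray plates, q = σ(T₁⁴ − T₂⁴) / (1/ε₁ + 1/ε₂ − 1).
1/ε₁ + 1/ε₂ − 1 = 1/0.81 + 1/0.55 − 1 = 2.053.
T₁⁴ − T₂⁴ = 3.71×10^12 − 2.22×10^10 = 3.69×10^12 K⁴.
q = 5.67×10⁻⁸ × 3.69×10^12 / 2.053 = 1.02×10^5 W/m².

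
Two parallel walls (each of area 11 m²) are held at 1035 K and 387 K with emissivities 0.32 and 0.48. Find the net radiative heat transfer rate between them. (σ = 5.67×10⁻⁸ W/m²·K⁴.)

For two large parallel gray plates, q = σ(T₁⁴ − T₂⁴) / (1/ε₁ + 1/ε₂ − 1).
1/ε₁ + 1/ε₂ − 1 = 1/0.32 + 1/0.48 − 1 = 4.208.
T₁⁴ − T₂⁴ = 1.15×10^12 − 2.24×10^10 = 1.13×10^12 K⁴.
q = 5.67×10⁻⁸ × 1.13×10^12 / 4.208 = 15200 W/m².
Q = q·A = 15200 × 11 = 1.67×10^5 W.

Q ≈ 1.67×10^5 W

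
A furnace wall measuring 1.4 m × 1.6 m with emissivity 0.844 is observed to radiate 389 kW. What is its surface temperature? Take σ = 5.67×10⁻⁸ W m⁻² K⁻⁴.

T ≈ 1380 K

A = 1.4 × 1.6 = 2.24 m².
From P = εσAT⁴, T = (P / εσA)^(1/4) = (3.89×10^5 / (0.844 × 5.67×10⁻⁸ × 2.24))^(1/4).
T = (3.63×10^12)^(1/4) = 1380 K.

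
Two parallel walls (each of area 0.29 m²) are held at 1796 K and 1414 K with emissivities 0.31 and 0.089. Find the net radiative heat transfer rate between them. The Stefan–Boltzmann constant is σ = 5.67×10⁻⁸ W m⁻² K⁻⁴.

For two large parallel gray plates, q = σ(T₁⁴ − T₂⁴) / (1/ε₁ + 1/ε₂ − 1).
1/ε₁ + 1/ε₂ − 1 = 1/0.31 + 1/0.089 − 1 = 13.46.
T₁⁴ − T₂⁴ = 1.04×10^13 − 4.00×10^12 = 6.41×10^12 K⁴.
q = 5.67×10⁻⁸ × 6.41×10^12 / 13.46 = 27000 W/m².
Q = q·A = 27000 × 0.29 = 7830 W.

Q ≈ 7830 W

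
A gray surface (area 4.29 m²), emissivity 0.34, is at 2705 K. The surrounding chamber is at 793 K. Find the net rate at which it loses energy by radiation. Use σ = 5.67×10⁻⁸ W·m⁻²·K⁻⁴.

Q ≈ 4.40×10^6 W

Q = εσA(T⁴ − T_s⁴). T⁴ − T_s⁴ = (2705)⁴ − (793)⁴ = 5.35×10^13 − 3.95×10^11 = 5.31×10^13 K⁴.
Q = 0.34 × 5.67×10⁻⁸ × 4.29 × 5.31×10^13 = 4.40×10^6 W.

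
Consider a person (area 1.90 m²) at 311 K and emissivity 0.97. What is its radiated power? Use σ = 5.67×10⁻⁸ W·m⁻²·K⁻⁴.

P ≈ 978 W

Stefan–Boltzmann: P = εσAT⁴ = 0.97 × 5.67×10⁻⁸ × 1.90 × (311)⁴ = 0.97 × 5.67×10⁻⁸ × 1.90 × 9.35×10^9.
P = 978 W.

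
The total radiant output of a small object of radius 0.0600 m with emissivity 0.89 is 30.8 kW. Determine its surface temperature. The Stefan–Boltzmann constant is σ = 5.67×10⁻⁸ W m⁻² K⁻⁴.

A = 4πr² = 4π × (0.0600)² = 0.0452 m².
From P = εσAT⁴, T = (P / εσA)^(1/4) = (30800 / (0.89 × 5.67×10⁻⁸ × 0.0452))^(1/4).
T = (1.35×10^13)^(1/4) = 1920 K.

T ≈ 1920 K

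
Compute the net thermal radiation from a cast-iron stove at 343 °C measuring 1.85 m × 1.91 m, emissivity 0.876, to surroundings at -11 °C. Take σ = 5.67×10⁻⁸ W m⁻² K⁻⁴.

Q ≈ 24400 W

A = 1.85 × 1.91 = 3.53 m².
Convert: 343 °C = 616 K; -11 °C = 262 K.
Q = εσA(T⁴ − T_s⁴). T⁴ − T_s⁴ = (616)⁴ − (262)⁴ = 1.44×10^11 − 4.71×10^9 = 1.39×10^11 K⁴.
Q = 0.876 × 5.67×10⁻⁸ × 3.53 × 1.39×10^11 = 24400 W.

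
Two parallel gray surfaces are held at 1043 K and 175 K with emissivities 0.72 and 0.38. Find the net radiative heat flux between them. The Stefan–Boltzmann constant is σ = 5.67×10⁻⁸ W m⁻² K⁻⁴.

For two large parallel gray plates, q = σ(T₁⁴ − T₂⁴) / (1/ε₁ + 1/ε₂ − 1).
1/ε₁ + 1/ε₂ − 1 = 1/0.72 + 1/0.38 − 1 = 3.020.
T₁⁴ − T₂⁴ = 1.18×10^12 − 9.38×10^8 = 1.18×10^12 K⁴.
q = 5.67×10⁻⁸ × 1.18×10^12 / 3.020 = 22200 W/m².

q ≈ 22200 W/m²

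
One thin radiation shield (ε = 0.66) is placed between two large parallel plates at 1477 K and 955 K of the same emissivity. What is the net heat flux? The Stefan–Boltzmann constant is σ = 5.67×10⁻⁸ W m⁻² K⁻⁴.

q ≈ 54800 W/m²

Each of the 2 gaps contributes resistance (2/ε − 1) = 2/0.66 − 1 = 2.030; total = 4.061.
q = σ(T₁⁴ − T₂⁴) / 4.061 = 5.67×10⁻⁸ × 3.93×10^12 / 4.061 = 54800 W/m².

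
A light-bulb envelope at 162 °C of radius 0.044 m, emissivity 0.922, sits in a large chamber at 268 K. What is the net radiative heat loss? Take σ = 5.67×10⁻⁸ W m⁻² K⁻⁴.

A = 4πr² = 4π × (0.044)² = 0.0243 m².
Convert: 162 °C = 435 K.
Q = εσA(T⁴ − T_s⁴). T⁴ − T_s⁴ = (435)⁴ − (268)⁴ = 3.58×10^10 − 5.16×10^9 = 3.06×10^10 K⁴.
Q = 0.922 × 5.67×10⁻⁸ × 0.0243 × 3.06×10^10 = 39.0 W.

Q ≈ 39.0 W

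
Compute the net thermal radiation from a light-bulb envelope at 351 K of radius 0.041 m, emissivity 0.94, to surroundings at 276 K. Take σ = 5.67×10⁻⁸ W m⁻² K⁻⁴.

Q ≈ 10.6 W

A = 4πr² = 4π × (0.041)² = 0.0211 m².
Q = εσA(T⁴ − T_s⁴). T⁴ − T_s⁴ = (351)⁴ − (276)⁴ = 1.52×10^10 − 5.80×10^9 = 9.38×10^9 K⁴.
Q = 0.94 × 5.67×10⁻⁸ × 0.0211 × 9.38×10^9 = 10.6 W.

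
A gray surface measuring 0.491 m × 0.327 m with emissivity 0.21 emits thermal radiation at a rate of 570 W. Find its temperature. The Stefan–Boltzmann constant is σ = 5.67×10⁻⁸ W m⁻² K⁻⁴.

T ≈ 739 K

A = 0.491 × 0.327 = 0.161 m².
From P = εσAT⁴, T = (P / εσA)^(1/4) = (570 / (0.21 × 5.67×10⁻⁸ × 0.161))^(1/4).
T = (2.98×10^11)^(1/4) = 739 K.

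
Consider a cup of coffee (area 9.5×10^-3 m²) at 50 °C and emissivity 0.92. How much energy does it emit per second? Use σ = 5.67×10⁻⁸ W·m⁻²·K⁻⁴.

50 °C = 323 K.
P = εσAT⁴ = 0.92 × 5.67×10⁻⁸ × 9.50×10^-3 × (323)⁴ = 0.92 × 5.67×10⁻⁸ × 9.50×10^-3 × 1.09×10^10.
P = 5.39 W.

P ≈ 5.39 W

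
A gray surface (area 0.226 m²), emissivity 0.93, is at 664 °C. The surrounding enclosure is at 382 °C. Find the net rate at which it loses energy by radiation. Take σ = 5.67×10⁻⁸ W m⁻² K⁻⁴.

Convert: 664 °C = 937 K; 382 °C = 655 K.
Q = εσA(T⁴ − T_s⁴). T⁴ − T_s⁴ = (937)⁴ − (655)⁴ = 7.71×10^11 − 1.84×10^11 = 5.87×10^11 K⁴.
Q = 0.93 × 5.67×10⁻⁸ × 0.226 × 5.87×10^11 = 6990 W.

Q ≈ 6990 W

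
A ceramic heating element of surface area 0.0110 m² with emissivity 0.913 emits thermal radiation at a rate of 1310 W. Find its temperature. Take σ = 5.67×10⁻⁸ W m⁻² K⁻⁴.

From P = εσAT⁴, T = (P / εσA)^(1/4) = (1310 / (0.913 × 5.67×10⁻⁸ × 0.0110))^(1/4).
T = (2.30×10^12)^(1/4) = 1230 K.

T ≈ 1230 K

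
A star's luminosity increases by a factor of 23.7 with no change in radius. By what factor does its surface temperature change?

factor ≈ 2.21

P ∝ T⁴ ⇒ T ∝ P^(1/4), so T scales by (23.7)^(1/4) = 2.21.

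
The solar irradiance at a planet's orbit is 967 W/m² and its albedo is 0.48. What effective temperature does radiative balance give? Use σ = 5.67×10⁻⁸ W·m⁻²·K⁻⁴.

Power absorbed = (1−a)S·πR²; power emitted = 4πR²σT⁴. Equating and cancelling πR²:
T = ((1−a)S / 4σ)^(1/4) = (503 / (4 × 5.67×10⁻⁸))^(1/4) = (2.22×10^9)^(1/4).
T = 217 K.

T ≈ 217 K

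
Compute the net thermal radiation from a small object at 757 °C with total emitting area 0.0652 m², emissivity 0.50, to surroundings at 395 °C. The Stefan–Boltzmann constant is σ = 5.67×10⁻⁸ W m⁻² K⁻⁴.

Q ≈ 1710 W

Convert: 757 °C = 1030 K; 395 °C = 668 K.
Q = εσA(T⁴ − T_s⁴). T⁴ − T_s⁴ = (1030)⁴ − (668)⁴ = 1.13×10^12 − 1.99×10^11 = 9.26×10^11 K⁴.
Q = 0.50 × 5.67×10⁻⁸ × 0.0652 × 9.26×10^11 = 1710 W.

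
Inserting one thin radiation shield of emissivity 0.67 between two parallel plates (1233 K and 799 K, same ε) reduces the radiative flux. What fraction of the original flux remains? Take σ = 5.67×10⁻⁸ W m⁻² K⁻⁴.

ratio ≈ 0.500

With N identical shields there are N+1 = 2 gaps in series, each with the same radiative resistance, so the flux falls to 1/(N+1) of its unshielded value.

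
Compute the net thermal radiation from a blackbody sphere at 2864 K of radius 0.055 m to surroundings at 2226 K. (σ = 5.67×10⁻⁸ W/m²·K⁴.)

A = 4πr² = 4π × (0.055)² = 0.0380 m².
Q = σA(T⁴ − T_s⁴). T⁴ − T_s⁴ = (2864)⁴ − (2226)⁴ = 6.73×10^13 − 2.46×10^13 = 4.27×10^13 K⁴.
Q = 5.67×10⁻⁸ × 0.0380 × 4.27×10^13 = 92100 W.

Q ≈ 92100 W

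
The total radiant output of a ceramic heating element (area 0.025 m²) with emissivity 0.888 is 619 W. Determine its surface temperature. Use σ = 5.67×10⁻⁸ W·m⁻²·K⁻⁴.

From P = εσAT⁴, T = (P / εσA)^(1/4) = (619 / (0.888 × 5.67×10⁻⁸ × 0.0250))^(1/4).
T = (4.92×10^11)^(1/4) = 837 K.

T ≈ 837 K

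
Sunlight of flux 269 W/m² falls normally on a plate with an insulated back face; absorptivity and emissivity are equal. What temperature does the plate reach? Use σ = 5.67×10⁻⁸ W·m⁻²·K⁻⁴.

T ≈ 262 K

Absorbed flux αS = emitted flux εσT⁴ (one radiating face); with α = ε, T = (S/σ)^(1/4).
T = (269 / 5.67×10⁻⁸)^(1/4) = (4.74×10^9)^(1/4).
T = 262 K.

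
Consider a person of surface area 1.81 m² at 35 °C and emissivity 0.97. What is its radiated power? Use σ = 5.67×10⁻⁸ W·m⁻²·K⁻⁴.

35 °C = 308 K.
P = εσAT⁴ = 0.97 × 5.67×10⁻⁸ × 1.81 × (308)⁴ = 0.97 × 5.67×10⁻⁸ × 1.81 × 9.00×10^9.
P = 896 W.

P ≈ 896 W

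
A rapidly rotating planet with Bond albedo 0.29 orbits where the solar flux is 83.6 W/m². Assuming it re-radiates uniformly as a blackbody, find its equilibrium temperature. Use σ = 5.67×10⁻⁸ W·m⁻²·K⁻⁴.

T ≈ 127 K

Power absorbed = (1−a)S·πR²; power emitted = 4πR²σT⁴. Equating and cancelling πR²:
T = ((1−a)S / 4σ)^(1/4) = (59.4 / (4 × 5.67×10⁻⁸))^(1/4) = (2.62×10^8)^(1/4).
T = 127 K.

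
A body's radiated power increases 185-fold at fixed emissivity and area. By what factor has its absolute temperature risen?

factor ≈ 3.69

P ∝ T⁴ ⇒ T ∝ P^(1/4), so T scales by (185)^(1/4) = 3.69.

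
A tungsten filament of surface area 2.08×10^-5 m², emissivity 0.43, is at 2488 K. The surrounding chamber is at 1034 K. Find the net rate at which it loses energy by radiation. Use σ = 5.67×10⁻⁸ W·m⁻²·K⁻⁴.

Q = εσA(T⁴ − T_s⁴). T⁴ − T_s⁴ = (2488)⁴ − (1034)⁴ = 3.83×10^13 − 1.14×10^12 = 3.72×10^13 K⁴.
Q = 0.43 × 5.67×10⁻⁸ × 2.08×10^-5 × 3.72×10^13 = 18.9 W.

Q ≈ 18.9 W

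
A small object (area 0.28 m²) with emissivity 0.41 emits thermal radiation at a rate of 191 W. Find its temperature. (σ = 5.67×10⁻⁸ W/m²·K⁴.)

T ≈ 414 K

From P = εσAT⁴, T = (P / εσA)^(1/4) = (191 / (0.41 × 5.67×10⁻⁸ × 0.280))^(1/4).
T = (2.93×10^10)^(1/4) = 414 K.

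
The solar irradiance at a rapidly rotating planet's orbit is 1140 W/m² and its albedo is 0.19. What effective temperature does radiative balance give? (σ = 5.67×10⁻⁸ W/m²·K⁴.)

T ≈ 253 K

Power absorbed = (1−a)S·πR²; power emitted = 4πR²σT⁴. Equating and cancelling πR²:
T = ((1−a)S / 4σ)^(1/4) = (923 / (4 × 5.67×10⁻⁸))^(1/4) = (4.07×10^9)^(1/4).
T = 253 K.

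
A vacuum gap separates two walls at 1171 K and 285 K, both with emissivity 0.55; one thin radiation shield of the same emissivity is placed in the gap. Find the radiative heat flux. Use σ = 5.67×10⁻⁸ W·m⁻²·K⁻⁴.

Each of the 2 gaps contributes resistance (2/ε − 1) = 2/0.55 − 1 = 2.636; total = 5.273.
q = σ(T₁⁴ − T₂⁴) / 5.273 = 5.67×10⁻⁸ × 1.87×10^12 / 5.273 = 20100 W/m².

q ≈ 20100 W/m²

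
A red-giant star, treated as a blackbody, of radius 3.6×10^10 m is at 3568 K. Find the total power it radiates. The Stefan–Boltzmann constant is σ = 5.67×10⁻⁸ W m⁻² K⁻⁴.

A = 4πr² = 4π × (3.6×10^10)² = 1.63×10^22 m².
P = σAT⁴ = 5.67×10⁻⁸ × 1.63×10^22 × (3568)⁴ = 5.67×10⁻⁸ × 1.63×10^22 × 1.62×10^14.
P = 1.50×10^29 W.

P ≈ 1.50×10^29 W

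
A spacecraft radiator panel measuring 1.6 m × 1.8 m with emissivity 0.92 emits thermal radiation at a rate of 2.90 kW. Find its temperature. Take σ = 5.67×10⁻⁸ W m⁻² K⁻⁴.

T ≈ 373 K

A = 1.6 × 1.8 = 2.88 m².
From P = εσAT⁴, T = (P / εσA)^(1/4) = (2900 / (0.92 × 5.67×10⁻⁸ × 2.88))^(1/4).
T = (1.93×10^10)^(1/4) = 373 K.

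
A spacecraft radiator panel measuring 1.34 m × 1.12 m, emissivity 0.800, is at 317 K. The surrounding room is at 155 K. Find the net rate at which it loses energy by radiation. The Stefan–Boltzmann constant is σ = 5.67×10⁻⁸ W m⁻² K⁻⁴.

A = 1.34 × 1.12 = 1.50 m².
Q = εσA(T⁴ − T_s⁴). T⁴ − T_s⁴ = (317)⁴ − (155)⁴ = 1.01×10^10 − 5.77×10^8 = 9.52×10^9 K⁴.
Q = 0.800 × 5.67×10⁻⁸ × 1.50 × 9.52×10^9 = 648 W.

Q ≈ 648 W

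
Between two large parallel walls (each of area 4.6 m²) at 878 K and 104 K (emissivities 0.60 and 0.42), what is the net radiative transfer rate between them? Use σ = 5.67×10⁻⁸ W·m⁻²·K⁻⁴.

Q ≈ 50800 W

For two large parallel gray plates, q = σ(T₁⁴ − T₂⁴) / (1/ε₁ + 1/ε₂ − 1).
1/ε₁ + 1/ε₂ − 1 = 1/0.60 + 1/0.42 − 1 = 3.048.
T₁⁴ − T₂⁴ = 5.94×10^11 − 1.17×10^8 = 5.94×10^11 K⁴.
q = 5.67×10⁻⁸ × 5.94×10^11 / 3.048 = 11100 W/m².
Q = q·A = 11100 × 4.6 = 50800 W.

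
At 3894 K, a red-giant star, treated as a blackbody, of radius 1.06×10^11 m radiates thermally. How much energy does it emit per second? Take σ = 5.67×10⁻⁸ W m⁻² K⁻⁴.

P ≈ 1.84×10^30 W

A = 4πr² = 4π × (1.06×10^11)² = 1.41×10^23 m².
P = σAT⁴ = 5.67×10⁻⁸ × 1.41×10^23 × (3894)⁴ = 5.67×10⁻⁸ × 1.41×10^23 × 2.30×10^14.
P = 1.84×10^30 W.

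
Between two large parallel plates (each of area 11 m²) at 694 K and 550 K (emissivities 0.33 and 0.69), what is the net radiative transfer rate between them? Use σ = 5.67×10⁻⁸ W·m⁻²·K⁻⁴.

For two large parallel gray plates, q = σ(T₁⁴ − T₂⁴) / (1/ε₁ + 1/ε₂ − 1).
1/ε₁ + 1/ε₂ − 1 = 1/0.33 + 1/0.69 − 1 = 3.480.
T₁⁴ − T₂⁴ = 2.32×10^11 − 9.15×10^10 = 1.40×10^11 K⁴.
q = 5.67×10⁻⁸ × 1.40×10^11 / 3.480 = 2290 W/m².
Q = q·A = 2290 × 11 = 25200 W.

Q ≈ 25200 W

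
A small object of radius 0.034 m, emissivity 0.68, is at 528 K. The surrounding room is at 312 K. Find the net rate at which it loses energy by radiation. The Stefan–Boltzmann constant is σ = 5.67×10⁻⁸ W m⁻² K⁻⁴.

A = 4πr² = 4π × (0.034)² = 0.0145 m².
Q = εσA(T⁴ − T_s⁴). T⁴ − T_s⁴ = (528)⁴ − (312)⁴ = 7.77×10^10 − 9.48×10^9 = 6.82×10^10 K⁴.
Q = 0.68 × 5.67×10⁻⁸ × 0.0145 × 6.82×10^10 = 38.2 W.

Q ≈ 38.2 W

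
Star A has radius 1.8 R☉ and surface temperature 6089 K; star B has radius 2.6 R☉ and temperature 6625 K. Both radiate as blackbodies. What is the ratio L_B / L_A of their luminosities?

L = 4πR²σT⁴ ∝ R²T⁴, so L_B/L_A = (2.6/1.8)² × (6625/6089)⁴ = 2.09 × 1.40 = 2.92.

L_B/L_A ≈ 2.92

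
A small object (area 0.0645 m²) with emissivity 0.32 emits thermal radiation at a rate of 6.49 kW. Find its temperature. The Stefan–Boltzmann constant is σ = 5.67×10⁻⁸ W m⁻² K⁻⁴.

T ≈ 1530 K

From P = εσAT⁴, T = (P / εσA)^(1/4) = (6490 / (0.32 × 5.67×10⁻⁸ × 0.0645))^(1/4).
T = (5.55×10^12)^(1/4) = 1530 K.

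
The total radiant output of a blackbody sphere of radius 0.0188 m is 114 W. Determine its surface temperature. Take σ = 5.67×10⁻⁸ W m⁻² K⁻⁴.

A = 4πr² = 4π × (0.0188)² = 4.44×10^-3 m².
From P = σAT⁴, T = (P / σA)^(1/4) = (114 / (5.67×10⁻⁸ × 4.44×10^-3))^(1/4).
T = (4.53×10^11)^(1/4) = 820 K.

T ≈ 820 K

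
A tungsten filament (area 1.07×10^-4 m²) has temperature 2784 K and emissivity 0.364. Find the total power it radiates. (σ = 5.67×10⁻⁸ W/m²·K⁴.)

P = εσAT⁴ = 0.364 × 5.67×10⁻⁸ × 1.07×10^-4 × (2784)⁴ = 0.364 × 5.67×10⁻⁸ × 1.07×10^-4 × 6.01×10^13.
P = 133 W.

P ≈ 133 W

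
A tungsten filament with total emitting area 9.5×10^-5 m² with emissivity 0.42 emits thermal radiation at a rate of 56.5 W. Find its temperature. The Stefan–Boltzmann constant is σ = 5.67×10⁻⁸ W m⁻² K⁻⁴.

From P = εσAT⁴, T = (P / εσA)^(1/4) = (56.5 / (0.42 × 5.67×10⁻⁸ × 9.50×10^-5))^(1/4).
T = (2.50×10^13)^(1/4) = 2240 K.

T ≈ 2240 K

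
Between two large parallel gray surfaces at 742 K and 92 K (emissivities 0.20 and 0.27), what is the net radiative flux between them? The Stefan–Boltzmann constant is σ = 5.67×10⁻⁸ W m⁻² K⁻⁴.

q ≈ 2230 W/m²

For two large parallel gray plates, q = σ(T₁⁴ − T₂⁴) / (1/ε₁ + 1/ε₂ − 1).
1/ε₁ + 1/ε₂ − 1 = 1/0.20 + 1/0.27 − 1 = 7.704.
T₁⁴ − T₂⁴ = 3.03×10^11 − 7.16×10^7 = 3.03×10^11 K⁴.
q = 5.67×10⁻⁸ × 3.03×10^11 / 7.704 = 2230 W/m².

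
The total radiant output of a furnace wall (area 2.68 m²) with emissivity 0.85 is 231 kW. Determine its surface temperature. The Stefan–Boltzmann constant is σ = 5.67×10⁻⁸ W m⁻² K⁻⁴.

From P = εσAT⁴, T = (P / εσA)^(1/4) = (2.31×10^5 / (0.85 × 5.67×10⁻⁸ × 2.68))^(1/4).
T = (1.79×10^12)^(1/4) = 1160 K.

T ≈ 1160 K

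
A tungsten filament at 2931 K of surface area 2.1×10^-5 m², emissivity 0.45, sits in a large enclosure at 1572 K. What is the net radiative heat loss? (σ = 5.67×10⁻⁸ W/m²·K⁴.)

Q = εσA(T⁴ − T_s⁴). T⁴ − T_s⁴ = (2931)⁴ − (1572)⁴ = 7.38×10^13 − 6.11×10^12 = 6.77×10^13 K⁴.
Q = 0.45 × 5.67×10⁻⁸ × 2.10×10^-5 × 6.77×10^13 = 36.3 W.

Q ≈ 36.3 W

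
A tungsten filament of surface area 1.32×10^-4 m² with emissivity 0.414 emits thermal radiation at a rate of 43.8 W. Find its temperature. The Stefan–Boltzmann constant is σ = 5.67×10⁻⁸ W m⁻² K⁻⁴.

From P = εσAT⁴, T = (P / εσA)^(1/4) = (43.8 / (0.414 × 5.67×10⁻⁸ × 1.32×10^-4))^(1/4).
T = (1.41×10^13)^(1/4) = 1940 K.

T ≈ 1940 K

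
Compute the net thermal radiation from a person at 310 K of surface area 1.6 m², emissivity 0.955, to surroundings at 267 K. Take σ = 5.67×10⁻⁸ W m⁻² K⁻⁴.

Q = εσA(T⁴ − T_s⁴). T⁴ − T_s⁴ = (310)⁴ − (267)⁴ = 9.24×10^9 − 5.08×10^9 = 4.15×10^9 K⁴.
Q = 0.955 × 5.67×10⁻⁸ × 1.60 × 4.15×10^9 = 360 W.

Q ≈ 360 W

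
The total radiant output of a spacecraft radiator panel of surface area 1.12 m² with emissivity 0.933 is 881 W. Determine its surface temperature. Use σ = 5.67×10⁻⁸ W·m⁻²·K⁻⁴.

From P = εσAT⁴, T = (P / εσA)^(1/4) = (881 / (0.933 × 5.67×10⁻⁸ × 1.12))^(1/4).
T = (1.49×10^10)^(1/4) = 349 K.

T ≈ 349 K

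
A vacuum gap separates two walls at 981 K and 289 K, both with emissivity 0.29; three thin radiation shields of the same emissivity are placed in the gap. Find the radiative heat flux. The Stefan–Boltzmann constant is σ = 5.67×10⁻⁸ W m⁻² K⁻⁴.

q ≈ 2210 W/m²

Each of the 4 gaps contributes resistance (2/ε − 1) = 2/0.29 − 1 = 5.897; total = 23.59.
q = σ(T₁⁴ − T₂⁴) / 23.59 = 5.67×10⁻⁸ × 9.19×10^11 / 23.59 = 2210 W/m².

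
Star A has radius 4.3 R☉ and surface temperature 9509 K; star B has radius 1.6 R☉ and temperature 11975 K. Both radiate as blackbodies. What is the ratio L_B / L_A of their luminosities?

L_B/L_A ≈ 0.348

L = 4πR²σT⁴ ∝ R²T⁴, so L_B/L_A = (1.6/4.3)² × (11975/9509)⁴ = 0.138 × 2.52 = 0.348.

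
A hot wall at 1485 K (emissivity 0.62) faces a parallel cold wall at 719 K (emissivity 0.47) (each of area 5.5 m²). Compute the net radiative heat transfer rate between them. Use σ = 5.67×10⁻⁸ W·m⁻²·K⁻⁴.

For two large parallel gray plates, q = σ(T₁⁴ − T₂⁴) / (1/ε₁ + 1/ε₂ − 1).
1/ε₁ + 1/ε₂ − 1 = 1/0.62 + 1/0.47 − 1 = 2.741.
T₁⁴ − T₂⁴ = 4.86×10^12 − 2.67×10^11 = 4.60×10^12 K⁴.
q = 5.67×10⁻⁸ × 4.60×10^12 / 2.741 = 95100 W/m².
Q = q·A = 95100 × 5.5 = 5.23×10^5 W.

Q ≈ 5.23×10^5 W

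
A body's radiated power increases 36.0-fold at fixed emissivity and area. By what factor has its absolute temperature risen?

factor ≈ 2.45

P ∝ T⁴ ⇒ T ∝ P^(1/4), so T scales by (36.0)^(1/4) = 2.45.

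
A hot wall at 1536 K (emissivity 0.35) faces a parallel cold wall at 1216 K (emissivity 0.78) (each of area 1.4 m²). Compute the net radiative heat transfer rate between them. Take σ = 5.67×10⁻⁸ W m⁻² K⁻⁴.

Q ≈ 85500 W

For two large parallel gray plates, q = σ(T₁⁴ − T₂⁴) / (1/ε₁ + 1/ε₂ − 1).
1/ε₁ + 1/ε₂ − 1 = 1/0.35 + 1/0.78 − 1 = 3.139.
T₁⁴ − T₂⁴ = 5.57×10^12 − 2.19×10^12 = 3.38×10^12 K⁴.
q = 5.67×10⁻⁸ × 3.38×10^12 / 3.139 = 61000 W/m².
Q = q·A = 61000 × 1.4 = 85500 W.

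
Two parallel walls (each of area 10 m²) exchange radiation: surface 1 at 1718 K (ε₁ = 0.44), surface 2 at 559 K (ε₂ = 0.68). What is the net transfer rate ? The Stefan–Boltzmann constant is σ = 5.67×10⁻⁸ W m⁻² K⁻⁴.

For two large parallel gray plates, q = σ(T₁⁴ − T₂⁴) / (1/ε₁ + 1/ε₂ − 1).
1/ε₁ + 1/ε₂ − 1 = 1/0.44 + 1/0.68 − 1 = 2.743.
T₁⁴ − T₂⁴ = 8.71×10^12 − 9.76×10^10 = 8.61×10^12 K⁴.
q = 5.67×10⁻⁸ × 8.61×10^12 / 2.743 = 1.78×10^5 W/m².
Q = q·A = 1.78×10^5 × 10 = 1.78×10^6 W.

Q ≈ 1.78×10^6 W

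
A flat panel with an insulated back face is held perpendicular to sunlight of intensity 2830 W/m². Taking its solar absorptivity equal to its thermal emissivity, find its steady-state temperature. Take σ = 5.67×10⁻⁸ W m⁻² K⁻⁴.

T ≈ 473 K

Absorbed flux αS = emitted flux εσT⁴ (one radiating face); with α = ε, T = (S/σ)^(1/4).
T = (2830 / 5.67×10⁻⁸)^(1/4) = (4.99×10^10)^(1/4).
T = 473 K.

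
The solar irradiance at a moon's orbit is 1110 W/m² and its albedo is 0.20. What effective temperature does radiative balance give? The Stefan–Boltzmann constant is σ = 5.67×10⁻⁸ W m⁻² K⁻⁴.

T ≈ 250 K

Power absorbed = (1−a)S·πR²; power emitted = 4πR²σT⁴. Equating and cancelling πR²:
T = ((1−a)S / 4σ)^(1/4) = (888 / (4 × 5.67×10⁻⁸))^(1/4) = (3.92×10^9)^(1/4).
T = 250 K.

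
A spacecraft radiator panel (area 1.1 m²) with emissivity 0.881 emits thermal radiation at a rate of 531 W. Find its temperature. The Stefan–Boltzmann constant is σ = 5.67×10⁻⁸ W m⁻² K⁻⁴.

T ≈ 314 K

From P = εσAT⁴, T = (P / εσA)^(1/4) = (531 / (0.881 × 5.67×10⁻⁸ × 1.10))^(1/4).
T = (9.66×10^9)^(1/4) = 314 K.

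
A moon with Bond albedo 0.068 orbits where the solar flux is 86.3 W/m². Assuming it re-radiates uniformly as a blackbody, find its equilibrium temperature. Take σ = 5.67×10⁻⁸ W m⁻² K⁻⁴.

Power absorbed = (1−a)S·πR²; power emitted = 4πR²σT⁴. Equating and cancelling πR²:
T = ((1−a)S / 4σ)^(1/4) = (80.4 / (4 × 5.67×10⁻⁸))^(1/4) = (3.55×10^8)^(1/4).
T = 137 K.

T ≈ 137 K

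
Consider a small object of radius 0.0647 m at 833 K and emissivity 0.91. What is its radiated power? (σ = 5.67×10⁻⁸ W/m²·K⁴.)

P ≈ 1310 W

A = 4πr² = 4π × (0.0647)² = 0.0526 m².
Stefan–Boltzmann: P = εσAT⁴ = 0.91 × 5.67×10⁻⁸ × 0.0526 × (833)⁴ = 0.91 × 5.67×10⁻⁸ × 0.0526 × 4.81×10^11.
P = 1310 W.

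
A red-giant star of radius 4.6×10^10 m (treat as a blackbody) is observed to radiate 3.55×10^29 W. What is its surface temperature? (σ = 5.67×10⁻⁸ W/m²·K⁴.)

A = 4πr² = 4π × (4.6×10^10)² = 2.66×10^22 m².
From P = σAT⁴, T = (P / σA)^(1/4) = (3.55×10^29 / (5.67×10⁻⁸ × 2.66×10^22))^(1/4).
T = (2.35×10^14)^(1/4) = 3920 K.

T ≈ 3920 K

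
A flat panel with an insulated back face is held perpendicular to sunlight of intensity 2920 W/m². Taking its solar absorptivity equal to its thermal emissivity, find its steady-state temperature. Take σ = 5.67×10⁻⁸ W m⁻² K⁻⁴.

T ≈ 476 K

Absorbed flux αS = emitted flux εσT⁴ (one radiating face); with α = ε, T = (S/σ)^(1/4).
T = (2920 / 5.67×10⁻⁸)^(1/4) = (5.15×10^10)^(1/4).
T = 476 K.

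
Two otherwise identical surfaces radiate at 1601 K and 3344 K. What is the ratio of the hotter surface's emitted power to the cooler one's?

P ∝ T⁴, so the ratio is (3344/1601)⁴ = (2.089)⁴ = 19.0.

ratio ≈ 19.0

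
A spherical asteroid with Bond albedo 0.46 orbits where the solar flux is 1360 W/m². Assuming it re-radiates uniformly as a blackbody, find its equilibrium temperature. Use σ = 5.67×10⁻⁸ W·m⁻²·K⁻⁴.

Power absorbed = (1−a)S·πR²; power emitted = 4πR²σT⁴. Equating and cancelling πR²:
T = ((1−a)S / 4σ)^(1/4) = (734 / (4 × 5.67×10⁻⁸))^(1/4) = (3.24×10^9)^(1/4).
T = 239 K.

T ≈ 239 K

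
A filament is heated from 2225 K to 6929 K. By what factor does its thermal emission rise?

ratio ≈ 94.1

P ∝ T⁴, so the ratio is (6929/2225)⁴ = (3.114)⁴ = 94.1.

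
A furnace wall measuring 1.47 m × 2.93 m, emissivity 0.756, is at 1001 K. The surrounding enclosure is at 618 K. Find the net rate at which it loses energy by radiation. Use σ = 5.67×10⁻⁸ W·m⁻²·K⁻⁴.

Q ≈ 1.58×10^5 W

A = 1.47 × 2.93 = 4.31 m².
Q = εσA(T⁴ − T_s⁴). T⁴ − T_s⁴ = (1001)⁴ − (618)⁴ = 1.00×10^12 − 1.46×10^11 = 8.58×10^11 K⁴.
Q = 0.756 × 5.67×10⁻⁸ × 4.31 × 8.58×10^11 = 1.58×10^5 W.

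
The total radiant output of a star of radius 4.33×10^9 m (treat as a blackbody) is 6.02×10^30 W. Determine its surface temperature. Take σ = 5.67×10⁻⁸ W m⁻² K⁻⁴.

T ≈ 25900 K

A = 4πr² = 4π × (4.33×10^9)² = 2.36×10^20 m².
From P = σAT⁴, T = (P / σA)^(1/4) = (6.02×10^30 / (5.67×10⁻⁸ × 2.36×10^20))^(1/4).
T = (4.51×10^17)^(1/4) = 25900 K.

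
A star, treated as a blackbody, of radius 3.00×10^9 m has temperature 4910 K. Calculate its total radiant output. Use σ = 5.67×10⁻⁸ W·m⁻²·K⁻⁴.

A = 4πr² = 4π × (3.00×10^9)² = 1.13×10^20 m².
P = σAT⁴ = 5.67×10⁻⁸ × 1.13×10^20 × (4910)⁴ = 5.67×10⁻⁸ × 1.13×10^20 × 5.81×10^14.
P = 3.73×10^27 W.

P ≈ 3.73×10^27 W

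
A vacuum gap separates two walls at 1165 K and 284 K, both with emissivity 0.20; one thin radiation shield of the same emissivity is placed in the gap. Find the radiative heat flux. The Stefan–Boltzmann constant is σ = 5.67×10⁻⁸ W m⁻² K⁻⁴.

q ≈ 5780 W/m²

Each of the 2 gaps contributes resistance (2/ε − 1) = 2/0.20 − 1 = 9.000; total = 18.00.
q = σ(T₁⁴ − T₂⁴) / 18.00 = 5.67×10⁻⁸ × 1.84×10^12 / 18.00 = 5780 W/m².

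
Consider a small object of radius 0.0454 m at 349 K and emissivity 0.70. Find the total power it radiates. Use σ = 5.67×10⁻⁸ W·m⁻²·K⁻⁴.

A = 4πr² = 4π × (0.0454)² = 0.0259 m².
P = εσAT⁴ = 0.70 × 5.67×10⁻⁸ × 0.0259 × (349)⁴ = 0.70 × 5.67×10⁻⁸ × 0.0259 × 1.48×10^10.
P = 15.3 W.

P ≈ 15.3 W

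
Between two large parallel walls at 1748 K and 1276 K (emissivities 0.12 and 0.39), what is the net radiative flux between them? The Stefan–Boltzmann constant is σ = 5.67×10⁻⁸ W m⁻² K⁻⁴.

q ≈ 38300 W/m²

For two large parallel gray plates, q = σ(T₁⁴ − T₂⁴) / (1/ε₁ + 1/ε₂ − 1).
1/ε₁ + 1/ε₂ − 1 = 1/0.12 + 1/0.39 − 1 = 9.897.
T₁⁴ − T₂⁴ = 9.34×10^12 − 2.65×10^12 = 6.69×10^12 K⁴.
q = 5.67×10⁻⁸ × 6.69×10^12 / 9.897 = 38300 W/m².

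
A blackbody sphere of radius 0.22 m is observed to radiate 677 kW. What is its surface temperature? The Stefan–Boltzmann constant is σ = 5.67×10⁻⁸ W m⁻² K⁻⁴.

T ≈ 2100 K

A = 4πr² = 4π × (0.22)² = 0.608 m².
From P = σAT⁴, T = (P / σA)^(1/4) = (6.77×10^5 / (5.67×10⁻⁸ × 0.608))^(1/4).
T = (1.96×10^13)^(1/4) = 2100 K.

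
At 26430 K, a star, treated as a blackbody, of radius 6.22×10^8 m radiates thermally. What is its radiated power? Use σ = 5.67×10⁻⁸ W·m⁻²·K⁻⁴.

P ≈ 1.35×10^29 W

A = 4πr² = 4π × (6.22×10^8)² = 4.86×10^18 m².
P = σAT⁴ = 5.67×10⁻⁸ × 4.86×10^18 × (26430)⁴ = 5.67×10⁻⁸ × 4.86×10^18 × 4.88×10^17.
P = 1.35×10^29 W.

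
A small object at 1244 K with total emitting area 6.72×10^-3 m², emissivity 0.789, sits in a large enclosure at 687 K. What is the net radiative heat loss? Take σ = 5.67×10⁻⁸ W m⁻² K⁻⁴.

Q ≈ 653 W

Q = εσA(T⁴ − T_s⁴). T⁴ − T_s⁴ = (1244)⁴ − (687)⁴ = 2.39×10^12 − 2.23×10^11 = 2.17×10^12 K⁴.
Q = 0.789 × 5.67×10⁻⁸ × 6.72×10^-3 × 2.17×10^12 = 653 W.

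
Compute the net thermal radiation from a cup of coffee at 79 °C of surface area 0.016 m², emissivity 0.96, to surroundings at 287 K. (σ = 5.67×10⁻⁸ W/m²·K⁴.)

Q ≈ 7.46 W

Convert: 79 °C = 352 K.
Q = εσA(T⁴ − T_s⁴). T⁴ − T_s⁴ = (352)⁴ − (287)⁴ = 1.54×10^10 − 6.78×10^9 = 8.57×10^9 K⁴.
Q = 0.96 × 5.67×10⁻⁸ × 0.0160 × 8.57×10^9 = 7.46 W.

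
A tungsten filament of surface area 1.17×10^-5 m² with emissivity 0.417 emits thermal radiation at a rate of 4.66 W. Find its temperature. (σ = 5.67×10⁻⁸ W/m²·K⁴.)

From P = εσAT⁴, T = (P / εσA)^(1/4) = (4.66 / (0.417 × 5.67×10⁻⁸ × 1.17×10^-5))^(1/4).
T = (1.68×10^13)^(1/4) = 2030 K.

T ≈ 2030 K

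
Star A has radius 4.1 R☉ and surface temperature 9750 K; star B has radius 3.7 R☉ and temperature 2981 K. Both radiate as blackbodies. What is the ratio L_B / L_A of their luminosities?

L_B/L_A ≈ 7.12×10^-3

L = 4πR²σT⁴ ∝ R²T⁴, so L_B/L_A = (3.7/4.1)² × (2981/9750)⁴ = 0.814 × 8.74×10^-3 = 7.12×10^-3.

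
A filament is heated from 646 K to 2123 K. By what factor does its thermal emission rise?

ratio ≈ 117

P ∝ T⁴, so the ratio is (2123/646)⁴ = (3.286)⁴ = 117.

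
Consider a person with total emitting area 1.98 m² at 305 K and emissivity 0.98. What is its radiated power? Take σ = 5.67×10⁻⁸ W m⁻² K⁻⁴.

P ≈ 952 W

Stefan–Boltzmann: P = εσAT⁴ = 0.98 × 5.67×10⁻⁸ × 1.98 × (305)⁴ = 0.98 × 5.67×10⁻⁸ × 1.98 × 8.65×10^9.
P = 952 W.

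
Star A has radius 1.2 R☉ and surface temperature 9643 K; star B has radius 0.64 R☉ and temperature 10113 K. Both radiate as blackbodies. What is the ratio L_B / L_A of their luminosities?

L = 4πR²σT⁴ ∝ R²T⁴, so L_B/L_A = (0.64/1.2)² × (10113/9643)⁴ = 0.284 × 1.21 = 0.344.

L_B/L_A ≈ 0.344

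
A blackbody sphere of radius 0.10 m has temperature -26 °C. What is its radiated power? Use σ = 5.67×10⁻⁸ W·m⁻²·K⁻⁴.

P ≈ 26.5 W

A = 4πr² = 4π × (0.10)² = 0.126 m².
-26 °C = 247 K.
P = σAT⁴ = 5.67×10⁻⁸ × 0.126 × (247)⁴ = 5.67×10⁻⁸ × 0.126 × 3.72×10^9.
P = 26.5 W.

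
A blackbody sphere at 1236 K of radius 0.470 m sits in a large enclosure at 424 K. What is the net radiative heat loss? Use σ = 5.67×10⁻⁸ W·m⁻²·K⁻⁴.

Q ≈ 3.62×10^5 W

A = 4πr² = 4π × (0.470)² = 2.78 m².
Q = σA(T⁴ − T_s⁴). T⁴ − T_s⁴ = (1236)⁴ − (424)⁴ = 2.33×10^12 − 3.23×10^10 = 2.30×10^12 K⁴.
Q = 5.67×10⁻⁸ × 2.78 × 2.30×10^12 = 3.62×10^5 W.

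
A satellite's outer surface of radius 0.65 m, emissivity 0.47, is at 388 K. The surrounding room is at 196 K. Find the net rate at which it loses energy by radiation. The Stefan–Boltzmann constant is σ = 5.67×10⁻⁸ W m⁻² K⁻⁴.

Q ≈ 3000 W

A = 4πr² = 4π × (0.65)² = 5.31 m².
Q = εσA(T⁴ − T_s⁴). T⁴ − T_s⁴ = (388)⁴ − (196)⁴ = 2.27×10^10 − 1.48×10^9 = 2.12×10^10 K⁴.
Q = 0.47 × 5.67×10⁻⁸ × 5.31 × 2.12×10^10 = 3000 W.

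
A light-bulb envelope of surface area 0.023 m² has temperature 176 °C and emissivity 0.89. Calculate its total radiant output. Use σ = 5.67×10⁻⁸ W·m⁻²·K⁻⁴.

176 °C = 449 K.
Stefan–Boltzmann: P = εσAT⁴ = 0.89 × 5.67×10⁻⁸ × 0.0230 × (449)⁴ = 0.89 × 5.67×10⁻⁸ × 0.0230 × 4.06×10^10.
P = 47.2 W.

P ≈ 47.2 W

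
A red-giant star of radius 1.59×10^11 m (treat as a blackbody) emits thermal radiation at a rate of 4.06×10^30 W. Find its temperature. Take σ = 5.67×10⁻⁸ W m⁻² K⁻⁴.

T ≈ 3870 K

A = 4πr² = 4π × (1.59×10^11)² = 3.18×10^23 m².
From P = σAT⁴, T = (P / σA)^(1/4) = (4.06×10^30 / (5.67×10⁻⁸ × 3.18×10^23))^(1/4).
T = (2.25×10^14)^(1/4) = 3870 K.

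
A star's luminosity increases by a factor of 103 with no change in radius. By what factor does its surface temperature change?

factor ≈ 3.19

P ∝ T⁴ ⇒ T ∝ P^(1/4), so T scales by (103)^(1/4) = 3.19.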